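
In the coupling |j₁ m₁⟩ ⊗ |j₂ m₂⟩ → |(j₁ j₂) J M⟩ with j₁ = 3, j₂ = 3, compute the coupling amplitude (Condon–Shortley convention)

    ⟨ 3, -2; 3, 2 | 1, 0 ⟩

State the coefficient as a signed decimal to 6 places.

+0.377964

triangle: 5!*1!*1!/8! = 120/40320
(j±m)!: 1!*5!*5!*1!*1!*1! = 14400
prefactor² = (2J+1)*Δ*N² = 900/7
  k=4: +1/(4!*1!*1!*1!*0!*0!) = 1/24
  k=5: −1/(5!*0!*0!*0!*1!*1!) = -1/120
Σ = 1/30  ⇒  CG² = 900/7*1/30² = 1/7
CG = +√(1/7) = +0.377964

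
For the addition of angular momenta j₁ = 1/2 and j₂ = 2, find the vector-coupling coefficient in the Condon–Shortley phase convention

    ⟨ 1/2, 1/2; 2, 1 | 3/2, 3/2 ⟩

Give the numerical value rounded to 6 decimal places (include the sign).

j₁+j₂−J=1  J+j₁−j₂=0  J−j₁+j₂=3  j₁+j₂+J+1=5
(j₁±m₁, j₂±m₂, J±M) = (1,0,3,1,3,0)
P² = 36/5
sum k=0..0:
  [0] +1/6 = 1/6
S = 1/6
C² = P²·S² = 1/5 ; C = +0.447214

+√(1/5) ≈ +0.447214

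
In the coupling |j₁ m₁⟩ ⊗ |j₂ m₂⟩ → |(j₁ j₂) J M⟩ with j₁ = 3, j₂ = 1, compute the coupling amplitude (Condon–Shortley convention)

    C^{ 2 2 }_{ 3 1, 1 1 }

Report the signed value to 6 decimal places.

+0.218218  (= +√(1/21))

triangle: 2!·4!·0!/7! = 48/5040
(j±m)!: 4!·2!·2!·0!·4!·0! = 2304
prefactor² = (2J+1)·Δ·N² = 768/7
  k=2: +1/(2!·0!·0!·0!·4!·0!) = 1/48
Σ = 1/48  ⇒  CG² = 768/7·1/48² = 1/21
CG = +√(1/21) = +0.218218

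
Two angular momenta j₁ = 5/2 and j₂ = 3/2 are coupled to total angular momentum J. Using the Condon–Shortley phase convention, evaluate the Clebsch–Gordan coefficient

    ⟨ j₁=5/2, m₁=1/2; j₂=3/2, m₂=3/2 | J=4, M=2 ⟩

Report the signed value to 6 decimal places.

+√(5/14) = +0.597614

√[9·0!5!3!/9! · 3!2!3!0!6!2!] = √(12960/7)
  +(−1)^0/∏(0,0,2,3,3,0)! = 1/72  (running 1/72)
⟨..|..⟩ = √(12960/7)·(1/72) = +0.597614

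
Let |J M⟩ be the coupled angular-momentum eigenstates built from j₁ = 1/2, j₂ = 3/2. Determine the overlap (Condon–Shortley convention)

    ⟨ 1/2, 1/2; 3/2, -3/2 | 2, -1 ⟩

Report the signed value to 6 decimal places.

+0.500000

j₁+j₂−J=0  J+j₁−j₂=1  J−j₁+j₂=3  j₁+j₂+J+1=5
(j₁±m₁, j₂±m₂, J±M) = (1,0,0,3,1,3)
P² = 9
sum k=0..0:
  [0] +1/6 = 1/6
S = 1/6
C² = P²·S² = 1/4 ; C = +0.500000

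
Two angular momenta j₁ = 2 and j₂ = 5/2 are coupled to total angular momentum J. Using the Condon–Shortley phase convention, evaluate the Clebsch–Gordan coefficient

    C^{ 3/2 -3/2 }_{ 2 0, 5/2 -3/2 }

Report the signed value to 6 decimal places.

triangle: 3!*1!*2!/7! = 12/5040
(j±m)!: 2!*2!*1!*4!*0!*3! = 576
prefactor² = (2J+1)*Δ*N² = 192/35
  k=1: −1/(1!*2!*1!*0!*0!*2!) = -1/4
Σ = -1/4  ⇒  CG² = 192/35*(-1/4)² = 12/35
CG = −√(12/35) = -0.585540

−√(12/35) = -0.585540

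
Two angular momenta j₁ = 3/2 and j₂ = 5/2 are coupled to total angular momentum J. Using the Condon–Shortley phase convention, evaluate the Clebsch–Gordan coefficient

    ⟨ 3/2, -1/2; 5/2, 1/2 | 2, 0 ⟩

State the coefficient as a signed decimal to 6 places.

√[5·2!1!3!/7! · 1!2!3!2!2!2!] = √(8/7)
  +(−1)^1/∏(1,1,1,2,0,1)! = -1/2  (running -1/2)
  +(−1)^2/∏(2,0,0,1,1,2)! = 1/4  (running -1/4)
⟨..|..⟩ = √(8/7)·(-1/4) = -0.267261

−√(1/14) = -0.267261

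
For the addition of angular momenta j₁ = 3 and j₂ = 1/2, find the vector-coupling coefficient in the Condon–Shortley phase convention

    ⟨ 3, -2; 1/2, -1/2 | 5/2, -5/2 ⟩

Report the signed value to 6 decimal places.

√[6·1!5!0!/7! · 1!5!0!1!0!5!] = √(14400/7)
  +(−1)^0/∏(0,1,5,0,0,0)! = 1/120  (running 1/120)
⟨..|..⟩ = √(14400/7)·(1/120) = +0.377964

+0.377964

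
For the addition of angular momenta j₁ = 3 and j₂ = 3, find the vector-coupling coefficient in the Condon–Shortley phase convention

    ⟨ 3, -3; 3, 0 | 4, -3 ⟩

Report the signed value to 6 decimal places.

j₁+j₂−J=2  J+j₁−j₂=4  J−j₁+j₂=4  j₁+j₂+J+1=11
(j₁±m₁, j₂±m₂, J±M) = (0,6,3,3,1,7)
P² = 373248/11
sum k=2..2:
  [2] +1/288 = 1/288
S = 1/288
C² = P²·S² = 9/22 ; C = +0.639602

+0.639602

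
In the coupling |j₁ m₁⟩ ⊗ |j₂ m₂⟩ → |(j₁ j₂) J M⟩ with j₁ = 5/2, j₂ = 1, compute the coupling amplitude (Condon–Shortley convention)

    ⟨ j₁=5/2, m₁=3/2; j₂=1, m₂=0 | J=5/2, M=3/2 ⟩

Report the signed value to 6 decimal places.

triangle: 1!·4!·1!/7! = 24/5040
(j±m)!: 4!·1!·1!·1!·4!·1! = 576
prefactor² = (2J+1)·Δ·N² = 576/35
  k=0: +1/(0!·1!·1!·1!·3!·0!) = 1/6
  k=1: −1/(1!·0!·0!·0!·4!·1!) = -1/24
Σ = 1/8  ⇒  CG² = 576/35·1/8² = 9/35
CG = +√(9/35) = +0.507093

+√(9/35) ≈ +0.507093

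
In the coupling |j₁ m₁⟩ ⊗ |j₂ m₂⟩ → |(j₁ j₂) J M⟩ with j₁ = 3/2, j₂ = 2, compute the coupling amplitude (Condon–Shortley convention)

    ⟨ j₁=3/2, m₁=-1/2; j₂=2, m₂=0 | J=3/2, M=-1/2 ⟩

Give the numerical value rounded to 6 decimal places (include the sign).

√[4·2!1!2!/6! · 1!2!2!2!1!2!] = √(16/45)
  +(−1)^1/∏(1,1,1,1,0,1)! = -1  (running -1)
  +(−1)^2/∏(2,0,0,0,1,2)! = 1/4  (running -3/4)
⟨..|..⟩ = √(16/45)·(-3/4) = -0.447214

−√(1/5) = -0.447214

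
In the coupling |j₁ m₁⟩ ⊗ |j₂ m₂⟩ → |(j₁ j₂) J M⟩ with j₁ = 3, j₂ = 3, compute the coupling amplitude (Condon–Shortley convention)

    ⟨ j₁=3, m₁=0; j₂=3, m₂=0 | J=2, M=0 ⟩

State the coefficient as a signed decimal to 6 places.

+0.436436

√[5·4!2!2!/9! · 3!3!3!3!2!2!] = √(48/7)
  +(−1)^1/∏(1,3,2,2,0,0)! = -1/24  (running -1/24)
  +(−1)^2/∏(2,2,1,1,1,1)! = 1/4  (running 5/24)
  +(−1)^3/∏(3,1,0,0,2,2)! = -1/24  (running 1/6)
⟨..|..⟩ = √(48/7)·(1/6) = +0.436436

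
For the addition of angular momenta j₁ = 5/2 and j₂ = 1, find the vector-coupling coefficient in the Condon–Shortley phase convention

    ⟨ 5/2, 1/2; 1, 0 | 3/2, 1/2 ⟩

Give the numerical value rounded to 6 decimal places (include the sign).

−√(2/5) = -0.632456

j₁+j₂−J=2  J+j₁−j₂=3  J−j₁+j₂=0  j₁+j₂+J+1=6
(j₁±m₁, j₂±m₂, J±M) = (3,2,1,1,2,1)
P² = 8/5
sum k=1..1:
  [1] −1/2 = -1/2
S = -1/2
C² = P²·S² = 2/5 ; C = -0.632456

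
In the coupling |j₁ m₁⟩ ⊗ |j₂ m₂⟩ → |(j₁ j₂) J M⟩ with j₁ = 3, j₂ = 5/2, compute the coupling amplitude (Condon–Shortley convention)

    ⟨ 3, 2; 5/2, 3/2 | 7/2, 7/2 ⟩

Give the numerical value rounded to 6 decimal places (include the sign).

j₁+j₂−J=2  J+j₁−j₂=4  J−j₁+j₂=3  j₁+j₂+J+1=10
(j₁±m₁, j₂±m₂, J±M) = (5,1,4,1,7,0)
P² = 9216
sum k=1..1:
  [1] −1/144 = -1/144
S = -1/144
C² = P²·S² = 4/9 ; C = -0.666667

−√(4/9) ≈ -0.666667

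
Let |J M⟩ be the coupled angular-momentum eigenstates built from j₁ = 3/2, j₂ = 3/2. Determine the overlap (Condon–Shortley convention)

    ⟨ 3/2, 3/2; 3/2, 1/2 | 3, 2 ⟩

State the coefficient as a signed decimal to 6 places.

+0.707107

√[7·0!3!3!/7! · 3!0!2!1!5!1!] = √(72)
  +(−1)^0/∏(0,0,0,2,3,1)! = 1/12  (running 1/12)
⟨..|..⟩ = √(72)·(1/12) = +0.707107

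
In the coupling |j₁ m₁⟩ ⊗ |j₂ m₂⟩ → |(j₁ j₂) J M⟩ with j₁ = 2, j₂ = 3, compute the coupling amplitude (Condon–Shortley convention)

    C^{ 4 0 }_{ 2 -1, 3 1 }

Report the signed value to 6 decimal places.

-0.597614

triangle: 1!*3!*5!/10! = 720/3628800
(j±m)!: 1!*3!*4!*2!*4!*4! = 165888
prefactor² = (2J+1)*Δ*N² = 10368/35
  k=0: +1/(0!*1!*3!*4!*0!*1!) = 1/144
  k=1: −1/(1!*0!*2!*3!*1!*2!) = -1/24
Σ = -5/144  ⇒  CG² = 10368/35*(-5/144)² = 5/14
CG = −√(5/14) = -0.597614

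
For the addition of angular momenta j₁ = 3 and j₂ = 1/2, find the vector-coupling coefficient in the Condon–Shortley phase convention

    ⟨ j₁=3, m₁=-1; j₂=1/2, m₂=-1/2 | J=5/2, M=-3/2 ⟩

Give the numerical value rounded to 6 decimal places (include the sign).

triangle: 1!×5!×0!/7! = 120/5040
(j±m)!: 2!×4!×0!×1!×1!×4! = 1152
prefactor² = (2J+1)×Δ×N² = 1152/7
  k=0: +1/(0!×1!×4!×0!×1!×0!) = 1/24
Σ = 1/24  ⇒  CG² = 1152/7×1/24² = 2/7
CG = +√(2/7) = +0.534522

+0.534522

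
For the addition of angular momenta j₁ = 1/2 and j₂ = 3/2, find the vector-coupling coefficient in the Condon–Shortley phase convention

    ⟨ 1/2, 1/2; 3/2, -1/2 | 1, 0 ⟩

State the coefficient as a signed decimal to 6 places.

+√(1/2) ≈ +0.707107

triangle: 1!·0!·2!/4! = 2/24
(j±m)!: 1!·0!·1!·2!·1!·1! = 2
prefactor² = (2J+1)·Δ·N² = 1/2
  k=0: +1/(0!·1!·0!·1!·0!·1!) = 1
Σ = 1  ⇒  CG² = 1/2·1² = 1/2
CG = +√(1/2) = +0.707107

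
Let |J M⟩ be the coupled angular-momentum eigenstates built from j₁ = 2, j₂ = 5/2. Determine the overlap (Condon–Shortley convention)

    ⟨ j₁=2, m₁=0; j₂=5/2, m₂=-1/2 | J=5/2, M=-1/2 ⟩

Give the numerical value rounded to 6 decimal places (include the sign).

−√(8/35) ≈ -0.478091

triangle: 2!*2!*3!/8! = 24/40320
(j±m)!: 2!*2!*2!*3!*2!*3! = 576
prefactor² = (2J+1)*Δ*N² = 72/35
  k=0: +1/(0!*2!*2!*2!*0!*1!) = 1/8
  k=1: −1/(1!*1!*1!*1!*1!*2!) = -1/2
  k=2: +1/(2!*0!*0!*0!*2!*3!) = 1/24
Σ = -1/3  ⇒  CG² = 72/35*(-1/3)² = 8/35
CG = −√(8/35) = -0.478091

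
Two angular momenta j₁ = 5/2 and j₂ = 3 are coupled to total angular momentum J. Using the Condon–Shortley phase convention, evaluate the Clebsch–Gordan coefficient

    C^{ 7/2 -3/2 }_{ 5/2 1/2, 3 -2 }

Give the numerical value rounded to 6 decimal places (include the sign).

+√(2/21) = +0.308607

j₁+j₂−J=2  J+j₁−j₂=3  J−j₁+j₂=4  j₁+j₂+J+1=10
(j₁±m₁, j₂±m₂, J±M) = (3,2,1,5,2,5)
P² = 1536/7
sum k=0..1:
  [0] +1/24 = 1/24
  [1] −1/48 = -1/48
S = 1/48
C² = P²·S² = 2/21 ; C = +0.308607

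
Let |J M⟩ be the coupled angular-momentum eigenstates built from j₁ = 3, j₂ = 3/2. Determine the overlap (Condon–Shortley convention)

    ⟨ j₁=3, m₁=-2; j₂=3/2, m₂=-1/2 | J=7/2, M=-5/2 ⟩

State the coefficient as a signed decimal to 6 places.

-0.377964  (= −√(1/7))

triangle: 1!*5!*2!/9! = 240/362880
(j±m)!: 1!*5!*1!*2!*1!*6! = 172800
prefactor² = (2J+1)*Δ*N² = 6400/7
  k=0: +1/(0!*1!*5!*1!*0!*1!) = 1/120
  k=1: −1/(1!*0!*4!*0!*1!*2!) = -1/48
Σ = -1/80  ⇒  CG² = 6400/7*(-1/80)² = 1/7
CG = −√(1/7) = -0.377964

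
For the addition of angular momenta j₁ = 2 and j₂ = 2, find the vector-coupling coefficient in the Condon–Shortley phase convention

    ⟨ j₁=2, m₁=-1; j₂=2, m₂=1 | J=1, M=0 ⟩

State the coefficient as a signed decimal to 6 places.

+0.316228  (= +√(1/10))

√[3·3!1!1!/6! · 1!3!3!1!1!1!] = √(9/10)
  +(−1)^2/∏(2,1,1,1,0,0)! = 1/2  (running 1/2)
  +(−1)^3/∏(3,0,0,0,1,1)! = -1/6  (running 1/3)
⟨..|..⟩ = √(9/10)·(1/3) = +0.316228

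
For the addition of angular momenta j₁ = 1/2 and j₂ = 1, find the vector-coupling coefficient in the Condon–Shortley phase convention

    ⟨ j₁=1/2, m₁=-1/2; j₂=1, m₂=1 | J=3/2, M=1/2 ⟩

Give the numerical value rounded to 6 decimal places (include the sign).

j₁+j₂−J=0  J+j₁−j₂=1  J−j₁+j₂=2  j₁+j₂+J+1=4
(j₁±m₁, j₂±m₂, J±M) = (0,1,2,0,2,1)
P² = 4/3
sum k=0..0:
  [0] +1/2 = 1/2
S = 1/2
C² = P²·S² = 1/3 ; C = +0.577350

+√(1/3) = +0.577350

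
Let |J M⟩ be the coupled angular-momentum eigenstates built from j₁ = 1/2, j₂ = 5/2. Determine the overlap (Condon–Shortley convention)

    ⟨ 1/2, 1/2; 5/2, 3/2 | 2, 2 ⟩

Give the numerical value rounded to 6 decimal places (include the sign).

j₁+j₂−J=1  J+j₁−j₂=0  J−j₁+j₂=4  j₁+j₂+J+1=6
(j₁±m₁, j₂±m₂, J±M) = (1,0,4,1,4,0)
P² = 96
sum k=0..0:
  [0] +1/24 = 1/24
S = 1/24
C² = P²·S² = 1/6 ; C = +0.408248

+√(1/6) = +0.408248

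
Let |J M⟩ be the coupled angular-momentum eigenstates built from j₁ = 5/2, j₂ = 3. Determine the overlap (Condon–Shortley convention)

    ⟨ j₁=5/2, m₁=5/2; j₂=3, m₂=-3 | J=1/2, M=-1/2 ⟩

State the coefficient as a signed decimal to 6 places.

+0.534522

j₁+j₂−J=5  J+j₁−j₂=0  J−j₁+j₂=1  j₁+j₂+J+1=7
(j₁±m₁, j₂±m₂, J±M) = (5,0,0,6,0,1)
P² = 28800/7
sum k=0..0:
  [0] +1/120 = 1/120
S = 1/120
C² = P²·S² = 2/7 ; C = +0.534522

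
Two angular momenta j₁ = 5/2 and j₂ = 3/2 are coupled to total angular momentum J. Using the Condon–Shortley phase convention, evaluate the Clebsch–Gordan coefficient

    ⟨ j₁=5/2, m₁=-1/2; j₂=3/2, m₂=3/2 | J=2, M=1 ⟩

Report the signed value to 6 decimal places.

+0.566947

√[5·2!3!1!/7! · 2!3!3!0!3!1!] = √(36/7)
  +(−1)^2/∏(2,0,1,1,2,0)! = 1/4  (running 1/4)
⟨..|..⟩ = √(36/7)·(1/4) = +0.566947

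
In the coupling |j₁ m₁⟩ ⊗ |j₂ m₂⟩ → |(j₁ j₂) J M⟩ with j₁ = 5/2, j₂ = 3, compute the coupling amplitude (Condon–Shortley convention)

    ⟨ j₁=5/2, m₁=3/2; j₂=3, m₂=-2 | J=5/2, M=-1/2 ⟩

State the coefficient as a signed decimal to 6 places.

triangle: 3!·2!·3!/9! = 72/362880
(j±m)!: 4!·1!·1!·5!·2!·3! = 34560
prefactor² = (2J+1)·Δ·N² = 288/7
  k=0: +1/(0!·3!·1!·1!·1!·2!) = 1/12
  k=1: −1/(1!·2!·0!·0!·2!·3!) = -1/24
Σ = 1/24  ⇒  CG² = 288/7·1/24² = 1/14
CG = +√(1/14) = +0.267261

+0.267261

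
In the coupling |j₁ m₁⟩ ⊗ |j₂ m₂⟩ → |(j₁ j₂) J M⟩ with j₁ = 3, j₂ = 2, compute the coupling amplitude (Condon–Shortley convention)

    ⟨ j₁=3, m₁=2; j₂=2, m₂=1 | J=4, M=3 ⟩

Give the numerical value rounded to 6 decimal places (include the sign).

√[9·1!5!3!/10! · 5!1!3!1!7!1!] = √(6480)
  +(−1)^0/∏(0,1,1,3,4,0)! = 1/144  (running 1/144)
  +(−1)^1/∏(1,0,0,2,5,1)! = -1/240  (running 1/360)
⟨..|..⟩ = √(6480)·(1/360) = +0.223607

+√(1/20) = +0.223607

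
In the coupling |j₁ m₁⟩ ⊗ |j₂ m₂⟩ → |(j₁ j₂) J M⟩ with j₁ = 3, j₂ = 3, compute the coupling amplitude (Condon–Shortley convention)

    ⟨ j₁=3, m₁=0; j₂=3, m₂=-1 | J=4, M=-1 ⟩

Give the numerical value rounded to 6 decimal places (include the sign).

√[9·2!4!4!/11! · 3!3!2!4!3!5!] = √(124416/385)
  +(−1)^0/∏(0,2,3,2,1,2)! = 1/48  (running 1/48)
  +(−1)^1/∏(1,1,2,1,2,3)! = -1/24  (running -1/48)
  +(−1)^2/∏(2,0,1,0,3,4)! = 1/288  (running -5/288)
⟨..|..⟩ = √(124416/385)·(-5/288) = -0.312094

-0.312094  (= −√(15/154))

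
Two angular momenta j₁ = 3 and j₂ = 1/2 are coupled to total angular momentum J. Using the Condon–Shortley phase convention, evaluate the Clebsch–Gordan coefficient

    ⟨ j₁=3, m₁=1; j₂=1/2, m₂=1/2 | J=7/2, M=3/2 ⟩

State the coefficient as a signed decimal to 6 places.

+√(5/7) ≈ +0.845154

j₁+j₂−J=0  J+j₁−j₂=6  J−j₁+j₂=1  j₁+j₂+J+1=8
(j₁±m₁, j₂±m₂, J±M) = (4,2,1,0,5,2)
P² = 11520/7
sum k=0..0:
  [0] +1/48 = 1/48
S = 1/48
C² = P²·S² = 5/7 ; C = +0.845154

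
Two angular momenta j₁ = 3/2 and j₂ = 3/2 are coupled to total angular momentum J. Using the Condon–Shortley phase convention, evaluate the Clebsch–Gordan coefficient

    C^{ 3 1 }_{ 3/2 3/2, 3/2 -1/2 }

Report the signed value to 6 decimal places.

+√(1/5) ≈ +0.447214

j₁+j₂−J=0  J+j₁−j₂=3  J−j₁+j₂=3  j₁+j₂+J+1=7
(j₁±m₁, j₂±m₂, J±M) = (3,0,1,2,4,2)
P² = 144/5
sum k=0..0:
  [0] +1/12 = 1/12
S = 1/12
C² = P²·S² = 1/5 ; C = +0.447214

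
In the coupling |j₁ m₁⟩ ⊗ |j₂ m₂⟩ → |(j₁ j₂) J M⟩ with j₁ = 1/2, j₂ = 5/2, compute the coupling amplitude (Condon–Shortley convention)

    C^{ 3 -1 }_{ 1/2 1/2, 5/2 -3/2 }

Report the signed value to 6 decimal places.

triangle: 0!·1!·5!/7! = 120/5040
(j±m)!: 1!·0!·1!·4!·2!·4! = 1152
prefactor² = (2J+1)·Δ·N² = 192
  k=0: +1/(0!·0!·0!·1!·1!·4!) = 1/24
Σ = 1/24  ⇒  CG² = 192·1/24² = 1/3
CG = +√(1/3) = +0.577350

+0.577350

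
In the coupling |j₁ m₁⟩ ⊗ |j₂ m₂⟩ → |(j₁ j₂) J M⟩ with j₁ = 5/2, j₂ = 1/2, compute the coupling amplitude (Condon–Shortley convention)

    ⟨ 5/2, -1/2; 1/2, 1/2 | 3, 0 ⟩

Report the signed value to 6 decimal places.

+0.707107  (= +√(1/2))

j₁+j₂−J=0  J+j₁−j₂=5  J−j₁+j₂=1  j₁+j₂+J+1=7
(j₁±m₁, j₂±m₂, J±M) = (2,3,1,0,3,3)
P² = 72
sum k=0..0:
  [0] +1/12 = 1/12
S = 1/12
C² = P²·S² = 1/2 ; C = +0.707107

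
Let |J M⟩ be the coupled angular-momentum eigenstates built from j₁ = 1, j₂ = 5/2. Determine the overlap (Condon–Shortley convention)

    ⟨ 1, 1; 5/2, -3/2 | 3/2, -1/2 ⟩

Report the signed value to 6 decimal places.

+√(2/5) ≈ +0.632456

j₁+j₂−J=2  J+j₁−j₂=0  J−j₁+j₂=3  j₁+j₂+J+1=6
(j₁±m₁, j₂±m₂, J±M) = (2,0,1,4,1,2)
P² = 32/5
sum k=0..0:
  [0] +1/4 = 1/4
S = 1/4
C² = P²·S² = 2/5 ; C = +0.632456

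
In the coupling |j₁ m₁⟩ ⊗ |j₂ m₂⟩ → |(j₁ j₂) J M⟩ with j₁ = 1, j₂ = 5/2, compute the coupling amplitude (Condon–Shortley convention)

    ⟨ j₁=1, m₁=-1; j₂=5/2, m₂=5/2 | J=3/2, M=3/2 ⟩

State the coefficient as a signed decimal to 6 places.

+0.816497

j₁+j₂−J=2  J+j₁−j₂=0  J−j₁+j₂=3  j₁+j₂+J+1=6
(j₁±m₁, j₂±m₂, J±M) = (0,2,5,0,3,0)
P² = 96
sum k=2..2:
  [2] +1/12 = 1/12
S = 1/12
C² = P²·S² = 2/3 ; C = +0.816497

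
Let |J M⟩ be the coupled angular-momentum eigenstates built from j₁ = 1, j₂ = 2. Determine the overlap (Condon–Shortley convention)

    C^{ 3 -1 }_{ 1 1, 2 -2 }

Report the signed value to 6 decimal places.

+0.258199

j₁+j₂−J=0  J+j₁−j₂=2  J−j₁+j₂=4  j₁+j₂+J+1=7
(j₁±m₁, j₂±m₂, J±M) = (2,0,0,4,2,4)
P² = 768/5
sum k=0..0:
  [0] +1/48 = 1/48
S = 1/48
C² = P²·S² = 1/15 ; C = +0.258199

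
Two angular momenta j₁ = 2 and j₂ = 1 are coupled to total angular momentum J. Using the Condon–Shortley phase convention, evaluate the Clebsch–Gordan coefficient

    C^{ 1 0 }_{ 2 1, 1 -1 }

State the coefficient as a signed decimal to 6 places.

+√(3/10) = +0.547723

triangle: 2!·2!·0!/5! = 4/120
(j±m)!: 3!·1!·0!·2!·1!·1! = 12
prefactor² = (2J+1)·Δ·N² = 6/5
  k=0: +1/(0!·2!·1!·0!·1!·0!) = 1/2
Σ = 1/2  ⇒  CG² = 6/5·1/2² = 3/10
CG = +√(3/10) = +0.547723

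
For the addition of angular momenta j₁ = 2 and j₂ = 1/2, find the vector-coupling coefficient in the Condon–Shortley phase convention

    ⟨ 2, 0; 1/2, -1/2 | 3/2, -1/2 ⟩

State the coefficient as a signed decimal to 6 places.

√[4·1!3!0!/5! · 2!2!0!1!1!2!] = √(8/5)
  +(−1)^0/∏(0,1,2,0,1,0)! = 1/2  (running 1/2)
⟨..|..⟩ = √(8/5)·(1/2) = +0.632456

+√(2/5) ≈ +0.632456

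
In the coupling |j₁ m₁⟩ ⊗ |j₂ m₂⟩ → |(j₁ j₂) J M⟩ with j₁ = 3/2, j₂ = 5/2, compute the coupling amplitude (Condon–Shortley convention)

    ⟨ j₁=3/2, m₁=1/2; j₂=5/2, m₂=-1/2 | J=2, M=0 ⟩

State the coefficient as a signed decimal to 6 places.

triangle: 2!*1!*3!/7! = 12/5040
(j±m)!: 2!*1!*2!*3!*2!*2! = 96
prefactor² = (2J+1)*Δ*N² = 8/7
  k=0: +1/(0!*2!*1!*2!*0!*1!) = 1/4
  k=1: −1/(1!*1!*0!*1!*1!*2!) = -1/2
Σ = -1/4  ⇒  CG² = 8/7*(-1/4)² = 1/14
CG = −√(1/14) = -0.267261

−√(1/14) ≈ -0.267261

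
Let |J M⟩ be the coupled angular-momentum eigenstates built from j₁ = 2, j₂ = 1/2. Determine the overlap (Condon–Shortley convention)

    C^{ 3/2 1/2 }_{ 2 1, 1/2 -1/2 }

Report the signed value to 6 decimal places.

√[4·1!3!0!/5! · 3!1!0!1!2!1!] = √(12/5)
  +(−1)^0/∏(0,1,1,0,2,0)! = 1/2  (running 1/2)
⟨..|..⟩ = √(12/5)·(1/2) = +0.774597

+√(3/5) ≈ +0.774597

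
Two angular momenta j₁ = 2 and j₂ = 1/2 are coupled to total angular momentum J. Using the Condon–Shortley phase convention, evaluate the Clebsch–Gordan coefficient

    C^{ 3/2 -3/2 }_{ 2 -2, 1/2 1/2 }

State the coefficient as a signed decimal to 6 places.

-0.894427

j₁+j₂−J=1  J+j₁−j₂=3  J−j₁+j₂=0  j₁+j₂+J+1=5
(j₁±m₁, j₂±m₂, J±M) = (0,4,1,0,0,3)
P² = 144/5
sum k=1..1:
  [1] −1/6 = -1/6
S = -1/6
C² = P²·S² = 4/5 ; C = -0.894427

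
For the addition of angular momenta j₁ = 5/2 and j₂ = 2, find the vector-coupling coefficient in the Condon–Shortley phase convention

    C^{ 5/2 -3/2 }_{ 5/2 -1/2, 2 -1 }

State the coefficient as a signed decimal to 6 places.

-0.414039

√[6·2!3!2!/8! · 2!3!1!3!1!4!] = √(216/35)
  +(−1)^0/∏(0,2,3,1,0,1)! = 1/12  (running 1/12)
  +(−1)^1/∏(1,1,2,0,1,2)! = -1/4  (running -1/6)
⟨..|..⟩ = √(216/35)·(-1/6) = -0.414039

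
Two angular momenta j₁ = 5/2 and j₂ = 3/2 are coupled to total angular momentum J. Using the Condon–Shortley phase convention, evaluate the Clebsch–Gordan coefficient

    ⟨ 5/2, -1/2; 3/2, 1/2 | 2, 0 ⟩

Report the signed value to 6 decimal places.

-0.267261

√[5·2!3!1!/7! · 2!3!2!1!2!2!] = √(8/7)
  +(−1)^1/∏(1,1,2,1,1,0)! = -1/2  (running -1/2)
  +(−1)^2/∏(2,0,1,0,2,1)! = 1/4  (running -1/4)
⟨..|..⟩ = √(8/7)·(-1/4) = -0.267261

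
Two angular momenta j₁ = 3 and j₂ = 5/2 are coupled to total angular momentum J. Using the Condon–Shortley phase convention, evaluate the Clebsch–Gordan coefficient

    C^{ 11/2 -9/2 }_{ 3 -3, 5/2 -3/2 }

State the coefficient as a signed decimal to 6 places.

√[12·0!6!5!/12! · 0!6!1!4!1!10!] = √(1492992000/11)
  +(−1)^0/∏(0,0,6,1,0,4)! = 1/17280  (running 1/17280)
⟨..|..⟩ = √(1492992000/11)·(1/17280) = +0.674200

+√(5/11) = +0.674200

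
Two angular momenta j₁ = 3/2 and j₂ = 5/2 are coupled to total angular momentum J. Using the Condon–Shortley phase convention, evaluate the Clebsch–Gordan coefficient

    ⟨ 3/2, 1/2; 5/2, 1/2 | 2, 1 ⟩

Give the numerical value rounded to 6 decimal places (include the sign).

-0.545545

√[5·2!1!3!/7! · 2!1!3!2!3!1!] = √(12/7)
  +(−1)^0/∏(0,2,1,3,0,0)! = 1/12  (running 1/12)
  +(−1)^1/∏(1,1,0,2,1,1)! = -1/2  (running -5/12)
⟨..|..⟩ = √(12/7)·(-5/12) = -0.545545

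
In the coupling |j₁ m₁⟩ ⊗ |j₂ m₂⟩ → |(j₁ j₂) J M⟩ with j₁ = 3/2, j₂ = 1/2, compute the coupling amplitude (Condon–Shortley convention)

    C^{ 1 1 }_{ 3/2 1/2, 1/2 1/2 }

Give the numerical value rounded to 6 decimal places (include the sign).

−√(1/4) = -0.500000

j₁+j₂−J=1  J+j₁−j₂=2  J−j₁+j₂=0  j₁+j₂+J+1=4
(j₁±m₁, j₂±m₂, J±M) = (2,1,1,0,2,0)
P² = 1
sum k=1..1:
  [1] −1/2 = -1/2
S = -1/2
C² = P²·S² = 1/4 ; C = -0.500000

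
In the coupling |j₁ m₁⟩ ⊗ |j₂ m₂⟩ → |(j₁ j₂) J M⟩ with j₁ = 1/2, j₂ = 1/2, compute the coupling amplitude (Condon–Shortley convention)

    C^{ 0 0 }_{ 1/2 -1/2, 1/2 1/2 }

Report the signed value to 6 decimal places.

j₁+j₂−J=1  J+j₁−j₂=0  J−j₁+j₂=0  j₁+j₂+J+1=2
(j₁±m₁, j₂±m₂, J±M) = (0,1,1,0,0,0)
P² = 1/2
sum k=1..1:
  [1] −1/1 = -1
S = -1
C² = P²·S² = 1/2 ; C = -0.707107

−√(1/2) = -0.707107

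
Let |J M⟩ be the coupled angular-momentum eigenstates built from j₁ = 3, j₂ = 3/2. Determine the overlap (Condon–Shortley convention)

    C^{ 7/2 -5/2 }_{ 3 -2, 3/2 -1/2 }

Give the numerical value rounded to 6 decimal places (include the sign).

j₁+j₂−J=1  J+j₁−j₂=5  J−j₁+j₂=2  j₁+j₂+J+1=9
(j₁±m₁, j₂±m₂, J±M) = (1,5,1,2,1,6)
P² = 6400/7
sum k=0..1:
  [0] +1/120 = 1/120
  [1] −1/48 = -1/48
S = -1/80
C² = P²·S² = 1/7 ; C = -0.377964

−√(1/7) ≈ -0.377964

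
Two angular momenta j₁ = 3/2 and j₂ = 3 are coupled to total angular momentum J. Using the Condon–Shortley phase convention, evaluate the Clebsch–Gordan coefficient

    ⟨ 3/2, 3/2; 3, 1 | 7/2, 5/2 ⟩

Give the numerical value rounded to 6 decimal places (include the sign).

√[8·1!2!5!/9! · 3!0!4!2!6!1!] = √(7680/7)
  +(−1)^0/∏(0,1,0,4,2,1)! = 1/48  (running 1/48)
⟨..|..⟩ = √(7680/7)·(1/48) = +0.690066

+0.690066  (= +√(10/21))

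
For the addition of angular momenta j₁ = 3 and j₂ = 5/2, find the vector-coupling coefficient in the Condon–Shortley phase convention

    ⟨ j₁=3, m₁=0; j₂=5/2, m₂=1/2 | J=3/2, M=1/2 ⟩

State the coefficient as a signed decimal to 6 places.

+√(4/35) = +0.338062

j₁+j₂−J=4  J+j₁−j₂=2  J−j₁+j₂=1  j₁+j₂+J+1=8
(j₁±m₁, j₂±m₂, J±M) = (3,3,3,2,2,1)
P² = 144/35
sum k=2..3:
  [2] +1/4 = 1/4
  [3] −1/12 = -1/12
S = 1/6
C² = P²·S² = 4/35 ; C = +0.338062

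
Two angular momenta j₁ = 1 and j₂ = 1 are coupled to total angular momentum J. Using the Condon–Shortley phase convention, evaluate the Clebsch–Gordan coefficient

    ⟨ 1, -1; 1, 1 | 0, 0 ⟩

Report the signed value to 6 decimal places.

+√(1/3) ≈ +0.577350

j₁+j₂−J=2  J+j₁−j₂=0  J−j₁+j₂=0  j₁+j₂+J+1=3
(j₁±m₁, j₂±m₂, J±M) = (0,2,2,0,0,0)
P² = 4/3
sum k=2..2:
  [2] +1/2 = 1/2
S = 1/2
C² = P²·S² = 1/3 ; C = +0.577350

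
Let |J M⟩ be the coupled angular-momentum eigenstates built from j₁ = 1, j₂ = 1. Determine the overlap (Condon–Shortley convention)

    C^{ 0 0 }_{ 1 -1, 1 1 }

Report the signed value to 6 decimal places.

+0.577350

triangle: 2!·0!·0!/3! = 2/6
(j±m)!: 0!·2!·2!·0!·0!·0! = 4
prefactor² = (2J+1)·Δ·N² = 4/3
  k=2: +1/(2!·0!·0!·0!·0!·0!) = 1/2
Σ = 1/2  ⇒  CG² = 4/3·1/2² = 1/3
CG = +√(1/3) = +0.577350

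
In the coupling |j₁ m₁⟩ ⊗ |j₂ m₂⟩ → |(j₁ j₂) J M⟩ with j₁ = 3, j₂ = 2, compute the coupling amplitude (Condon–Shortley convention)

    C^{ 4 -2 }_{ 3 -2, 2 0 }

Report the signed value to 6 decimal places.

j₁+j₂−J=1  J+j₁−j₂=5  J−j₁+j₂=3  j₁+j₂+J+1=10
(j₁±m₁, j₂±m₂, J±M) = (1,5,2,2,2,6)
P² = 8640/7
sum k=0..1:
  [0] +1/240 = 1/240
  [1] −1/48 = -1/48
S = -1/60
C² = P²·S² = 12/35 ; C = -0.585540

−√(12/35) ≈ -0.585540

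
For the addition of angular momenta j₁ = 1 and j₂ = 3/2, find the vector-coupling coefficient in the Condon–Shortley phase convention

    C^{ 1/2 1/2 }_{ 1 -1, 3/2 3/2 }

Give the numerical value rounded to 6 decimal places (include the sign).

j₁+j₂−J=2  J+j₁−j₂=0  J−j₁+j₂=1  j₁+j₂+J+1=4
(j₁±m₁, j₂±m₂, J±M) = (0,2,3,0,1,0)
P² = 2
sum k=2..2:
  [2] +1/2 = 1/2
S = 1/2
C² = P²·S² = 1/2 ; C = +0.707107

+√(1/2) = +0.707107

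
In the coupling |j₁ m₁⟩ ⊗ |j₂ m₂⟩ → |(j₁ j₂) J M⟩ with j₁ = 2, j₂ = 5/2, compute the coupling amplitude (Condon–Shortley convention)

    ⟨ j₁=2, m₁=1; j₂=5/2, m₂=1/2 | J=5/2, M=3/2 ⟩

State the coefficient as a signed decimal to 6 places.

-0.414039

√[6·2!2!3!/8! · 3!1!3!2!4!1!] = √(216/35)
  +(−1)^0/∏(0,2,1,3,1,0)! = 1/12  (running 1/12)
  +(−1)^1/∏(1,1,0,2,2,1)! = -1/4  (running -1/6)
⟨..|..⟩ = √(216/35)·(-1/6) = -0.414039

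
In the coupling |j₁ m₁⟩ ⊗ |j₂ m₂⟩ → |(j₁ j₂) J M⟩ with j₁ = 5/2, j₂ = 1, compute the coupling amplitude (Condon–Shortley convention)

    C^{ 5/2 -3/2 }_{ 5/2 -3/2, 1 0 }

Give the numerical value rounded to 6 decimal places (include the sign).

-0.507093

triangle: 1!·4!·1!/7! = 24/5040
(j±m)!: 1!·4!·1!·1!·1!·4! = 576
prefactor² = (2J+1)·Δ·N² = 576/35
  k=0: +1/(0!·1!·4!·1!·0!·0!) = 1/24
  k=1: −1/(1!·0!·3!·0!·1!·1!) = -1/6
Σ = -1/8  ⇒  CG² = 576/35·(-1/8)² = 9/35
CG = −√(9/35) = -0.507093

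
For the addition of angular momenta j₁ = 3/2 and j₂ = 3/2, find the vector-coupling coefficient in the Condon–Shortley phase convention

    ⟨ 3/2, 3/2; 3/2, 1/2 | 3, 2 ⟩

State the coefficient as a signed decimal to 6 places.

triangle: 0!×3!×3!/7! = 36/5040
(j±m)!: 3!×0!×2!×1!×5!×1! = 1440
prefactor² = (2J+1)×Δ×N² = 72
  k=0: +1/(0!×0!×0!×2!×3!×1!) = 1/12
Σ = 1/12  ⇒  CG² = 72×1/12² = 1/2
CG = +√(1/2) = +0.707107

+√(1/2) = +0.707107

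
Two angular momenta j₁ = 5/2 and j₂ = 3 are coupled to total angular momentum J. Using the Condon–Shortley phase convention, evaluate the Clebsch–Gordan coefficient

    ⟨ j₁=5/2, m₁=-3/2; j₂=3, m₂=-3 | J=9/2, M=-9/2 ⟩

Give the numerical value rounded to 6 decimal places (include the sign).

+0.738549  (= +√(6/11))

triangle: 1!·4!·5!/11! = 2880/39916800
(j±m)!: 1!·4!·0!·6!·0!·9! = 6270566400
prefactor² = (2J+1)·Δ·N² = 49766400/11
  k=0: +1/(0!·1!·4!·0!·0!·5!) = 1/2880
Σ = 1/2880  ⇒  CG² = 49766400/11·1/2880² = 6/11
CG = +√(6/11) = +0.738549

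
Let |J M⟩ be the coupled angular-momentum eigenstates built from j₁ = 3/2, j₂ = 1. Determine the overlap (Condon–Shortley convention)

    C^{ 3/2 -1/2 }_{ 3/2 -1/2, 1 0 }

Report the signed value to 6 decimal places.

−√(1/15) ≈ -0.258199

√[4·1!2!1!/5! · 1!2!1!1!1!2!] = √(4/15)
  +(−1)^0/∏(0,1,2,1,0,0)! = 1/2  (running 1/2)
  +(−1)^1/∏(1,0,1,0,1,1)! = -1  (running -1/2)
⟨..|..⟩ = √(4/15)·(-1/2) = -0.258199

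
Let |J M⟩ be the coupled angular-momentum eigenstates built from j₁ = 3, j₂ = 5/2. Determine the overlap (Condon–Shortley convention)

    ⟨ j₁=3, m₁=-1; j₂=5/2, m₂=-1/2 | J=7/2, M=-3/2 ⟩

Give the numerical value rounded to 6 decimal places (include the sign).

-0.487950  (= −√(5/21))

√[8·2!4!3!/10! · 2!4!2!3!2!5!] = √(3072/35)
  +(−1)^0/∏(0,2,4,2,0,1)! = 1/96  (running 1/96)
  +(−1)^1/∏(1,1,3,1,1,2)! = -1/12  (running -7/96)
  +(−1)^2/∏(2,0,2,0,2,3)! = 1/48  (running -5/96)
⟨..|..⟩ = √(3072/35)·(-5/96) = -0.487950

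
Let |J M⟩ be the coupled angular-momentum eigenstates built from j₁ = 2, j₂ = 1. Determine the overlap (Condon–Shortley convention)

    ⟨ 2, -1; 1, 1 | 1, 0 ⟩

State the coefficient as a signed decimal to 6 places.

+√(3/10) = +0.547723

j₁+j₂−J=2  J+j₁−j₂=2  J−j₁+j₂=0  j₁+j₂+J+1=5
(j₁±m₁, j₂±m₂, J±M) = (1,3,2,0,1,1)
P² = 6/5
sum k=2..2:
  [2] +1/2 = 1/2
S = 1/2
C² = P²·S² = 3/10 ; C = +0.547723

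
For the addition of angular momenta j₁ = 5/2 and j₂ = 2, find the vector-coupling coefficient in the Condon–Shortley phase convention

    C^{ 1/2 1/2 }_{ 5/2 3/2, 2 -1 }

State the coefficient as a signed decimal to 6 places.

√[2·4!1!0!/6! · 4!1!1!3!1!0!] = √(48/5)
  +(−1)^1/∏(1,3,0,0,1,0)! = -1/6  (running -1/6)
⟨..|..⟩ = √(48/5)·(-1/6) = -0.516398

−√(4/15) = -0.516398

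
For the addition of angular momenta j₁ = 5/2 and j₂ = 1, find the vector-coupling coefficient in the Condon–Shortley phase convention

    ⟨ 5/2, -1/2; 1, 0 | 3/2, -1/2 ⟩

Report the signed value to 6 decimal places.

triangle: 2!·3!·0!/6! = 12/720
(j±m)!: 2!·3!·1!·1!·1!·2! = 24
prefactor² = (2J+1)·Δ·N² = 8/5
  k=1: −1/(1!·1!·2!·0!·1!·0!) = -1/2
Σ = -1/2  ⇒  CG² = 8/5·(-1/2)² = 2/5
CG = −√(2/5) = -0.632456

-0.632456  (= −√(2/5))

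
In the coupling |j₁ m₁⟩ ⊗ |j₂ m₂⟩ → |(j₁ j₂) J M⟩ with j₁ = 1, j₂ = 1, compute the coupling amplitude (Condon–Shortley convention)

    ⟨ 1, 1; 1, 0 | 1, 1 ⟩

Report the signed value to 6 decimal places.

+√(1/2) ≈ +0.707107

triangle: 1!×1!×1!/4! = 1/24
(j±m)!: 2!×0!×1!×1!×2!×0! = 4
prefactor² = (2J+1)×Δ×N² = 1/2
  k=0: +1/(0!×1!×0!×1!×1!×0!) = 1
Σ = 1  ⇒  CG² = 1/2×1² = 1/2
CG = +√(1/2) = +0.707107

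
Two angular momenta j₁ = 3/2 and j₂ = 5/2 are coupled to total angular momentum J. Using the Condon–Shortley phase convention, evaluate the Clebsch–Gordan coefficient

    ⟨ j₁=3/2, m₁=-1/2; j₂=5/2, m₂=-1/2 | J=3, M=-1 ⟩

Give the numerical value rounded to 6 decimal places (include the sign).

triangle: 1!*2!*4!/8! = 48/40320
(j±m)!: 1!*2!*2!*3!*2!*4! = 1152
prefactor² = (2J+1)*Δ*N² = 48/5
  k=0: +1/(0!*1!*2!*2!*0!*2!) = 1/8
  k=1: −1/(1!*0!*1!*1!*1!*3!) = -1/6
Σ = -1/24  ⇒  CG² = 48/5*(-1/24)² = 1/60
CG = −√(1/60) = -0.129099

−√(1/60) ≈ -0.129099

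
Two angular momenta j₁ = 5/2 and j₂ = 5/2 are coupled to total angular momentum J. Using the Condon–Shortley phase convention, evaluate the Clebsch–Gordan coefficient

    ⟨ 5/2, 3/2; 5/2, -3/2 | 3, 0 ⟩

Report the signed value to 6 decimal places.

√[7·2!3!3!/9! · 4!1!1!4!3!3!] = √(144/5)
  +(−1)^0/∏(0,2,1,1,2,2)! = 1/8  (running 1/8)
  +(−1)^1/∏(1,1,0,0,3,3)! = -1/36  (running 7/72)
⟨..|..⟩ = √(144/5)·(7/72) = +0.521749

+0.521749  (= +√(49/180))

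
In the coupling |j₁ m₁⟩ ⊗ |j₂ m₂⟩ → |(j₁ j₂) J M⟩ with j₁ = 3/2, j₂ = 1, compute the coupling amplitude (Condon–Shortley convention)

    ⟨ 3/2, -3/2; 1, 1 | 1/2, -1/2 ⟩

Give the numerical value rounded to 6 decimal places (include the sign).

√[2·2!1!0!/4! · 0!3!2!0!0!1!] = √(2)
  +(−1)^2/∏(2,0,1,0,0,0)! = 1/2  (running 1/2)
⟨..|..⟩ = √(2)·(1/2) = +0.707107

+0.707107  (= +√(1/2))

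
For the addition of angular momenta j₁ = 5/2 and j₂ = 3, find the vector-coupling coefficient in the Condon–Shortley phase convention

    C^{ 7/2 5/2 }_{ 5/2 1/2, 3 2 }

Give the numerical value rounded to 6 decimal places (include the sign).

j₁+j₂−J=2  J+j₁−j₂=3  J−j₁+j₂=4  j₁+j₂+J+1=10
(j₁±m₁, j₂±m₂, J±M) = (3,2,5,1,6,1)
P² = 4608/7
sum k=1..2:
  [1] −1/48 = -1/48
  [2] +1/72 = 1/72
S = -1/144
C² = P²·S² = 2/63 ; C = -0.178174

-0.178174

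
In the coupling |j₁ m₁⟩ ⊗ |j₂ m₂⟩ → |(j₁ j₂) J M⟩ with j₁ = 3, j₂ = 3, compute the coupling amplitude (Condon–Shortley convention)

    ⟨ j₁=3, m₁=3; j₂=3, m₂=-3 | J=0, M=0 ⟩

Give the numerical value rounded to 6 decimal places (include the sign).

triangle: 6!×0!×0!/7! = 720/5040
(j±m)!: 6!×0!×0!×6!×0!×0! = 518400
prefactor² = (2J+1)×Δ×N² = 518400/7
  k=0: +1/(0!×6!×0!×0!×0!×0!) = 1/720
Σ = 1/720  ⇒  CG² = 518400/7×1/720² = 1/7
CG = +√(1/7) = +0.377964

+0.377964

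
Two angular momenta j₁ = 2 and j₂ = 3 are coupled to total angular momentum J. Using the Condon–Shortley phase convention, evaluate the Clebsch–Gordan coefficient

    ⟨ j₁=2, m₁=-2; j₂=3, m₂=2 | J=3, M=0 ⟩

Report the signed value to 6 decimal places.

+√(1/3) ≈ +0.577350

j₁+j₂−J=2  J+j₁−j₂=2  J−j₁+j₂=4  j₁+j₂+J+1=9
(j₁±m₁, j₂±m₂, J±M) = (0,4,5,1,3,3)
P² = 192
sum k=2..2:
  [2] +1/24 = 1/24
S = 1/24
C² = P²·S² = 1/3 ; C = +0.577350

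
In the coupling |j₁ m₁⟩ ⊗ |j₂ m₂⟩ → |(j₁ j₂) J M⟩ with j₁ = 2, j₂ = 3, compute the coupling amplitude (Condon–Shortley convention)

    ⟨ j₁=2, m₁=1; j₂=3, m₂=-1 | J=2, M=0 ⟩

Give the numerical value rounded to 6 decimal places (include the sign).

-0.377964  (= −√(1/7))

triangle: 3!×1!×3!/8! = 36/40320
(j±m)!: 3!×1!×2!×4!×2!×2! = 1152
prefactor² = (2J+1)×Δ×N² = 36/7
  k=0: +1/(0!×3!×1!×2!×0!×1!) = 1/12
  k=1: −1/(1!×2!×0!×1!×1!×2!) = -1/4
Σ = -1/6  ⇒  CG² = 36/7×(-1/6)² = 1/7
CG = −√(1/7) = -0.377964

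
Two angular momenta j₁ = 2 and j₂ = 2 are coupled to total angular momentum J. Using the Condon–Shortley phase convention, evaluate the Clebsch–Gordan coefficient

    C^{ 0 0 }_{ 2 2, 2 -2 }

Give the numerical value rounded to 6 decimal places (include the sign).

√[1·4!0!0!/5! · 4!0!0!4!0!0!] = √(576/5)
  +(−1)^0/∏(0,4,0,0,0,0)! = 1/24  (running 1/24)
⟨..|..⟩ = √(576/5)·(1/24) = +0.447214

+√(1/5) = +0.447214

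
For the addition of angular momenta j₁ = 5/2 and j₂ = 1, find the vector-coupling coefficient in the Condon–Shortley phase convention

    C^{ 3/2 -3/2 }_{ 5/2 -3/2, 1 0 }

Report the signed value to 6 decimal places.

−√(4/15) = -0.516398

j₁+j₂−J=2  J+j₁−j₂=3  J−j₁+j₂=0  j₁+j₂+J+1=6
(j₁±m₁, j₂±m₂, J±M) = (1,4,1,1,0,3)
P² = 48/5
sum k=1..1:
  [1] −1/6 = -1/6
S = -1/6
C² = P²·S² = 4/15 ; C = -0.516398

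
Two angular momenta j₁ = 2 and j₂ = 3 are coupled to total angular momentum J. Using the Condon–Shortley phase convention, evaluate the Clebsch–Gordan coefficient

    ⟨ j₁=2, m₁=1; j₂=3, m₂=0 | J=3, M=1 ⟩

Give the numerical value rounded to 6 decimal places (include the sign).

triangle: 2!×2!×4!/9! = 96/362880
(j±m)!: 3!×1!×3!×3!×4!×2! = 10368
prefactor² = (2J+1)×Δ×N² = 96/5
  k=0: +1/(0!×2!×1!×3!×1!×1!) = 1/12
  k=1: −1/(1!×1!×0!×2!×2!×2!) = -1/8
Σ = -1/24  ⇒  CG² = 96/5×(-1/24)² = 1/30
CG = −√(1/30) = -0.182574

-0.182574  (= −√(1/30))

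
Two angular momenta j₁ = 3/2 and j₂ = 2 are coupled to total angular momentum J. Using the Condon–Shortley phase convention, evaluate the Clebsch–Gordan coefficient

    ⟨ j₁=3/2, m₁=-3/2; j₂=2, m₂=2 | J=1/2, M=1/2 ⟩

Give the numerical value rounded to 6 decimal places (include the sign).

-0.632456  (= −√(2/5))

√[2·3!0!1!/5! · 0!3!4!0!1!0!] = √(72/5)
  +(−1)^3/∏(3,0,0,1,0,0)! = -1/6  (running -1/6)
⟨..|..⟩ = √(72/5)·(-1/6) = -0.632456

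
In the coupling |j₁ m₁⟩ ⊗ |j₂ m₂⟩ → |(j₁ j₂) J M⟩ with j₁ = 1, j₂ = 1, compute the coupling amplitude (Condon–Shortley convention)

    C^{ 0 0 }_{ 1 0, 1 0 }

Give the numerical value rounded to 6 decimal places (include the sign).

√[1·2!0!0!/3! · 1!1!1!1!0!0!] = √(1/3)
  +(−1)^1/∏(1,1,0,0,0,0)! = -1  (running -1)
⟨..|..⟩ = √(1/3)·(-1) = -0.577350

-0.577350  (= −√(1/3))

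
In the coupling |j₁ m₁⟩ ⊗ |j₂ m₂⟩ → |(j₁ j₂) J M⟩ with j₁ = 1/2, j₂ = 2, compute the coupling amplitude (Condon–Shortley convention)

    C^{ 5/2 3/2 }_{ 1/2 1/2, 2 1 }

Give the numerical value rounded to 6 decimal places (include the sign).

+0.894427

√[6·0!1!4!/6! · 1!0!3!1!4!1!] = √(144/5)
  +(−1)^0/∏(0,0,0,3,1,1)! = 1/6  (running 1/6)
⟨..|..⟩ = √(144/5)·(1/6) = +0.894427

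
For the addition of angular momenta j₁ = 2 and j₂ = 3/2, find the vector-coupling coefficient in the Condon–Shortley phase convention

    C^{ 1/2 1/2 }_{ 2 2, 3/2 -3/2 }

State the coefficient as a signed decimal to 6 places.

+√(2/5) = +0.632456

j₁+j₂−J=3  J+j₁−j₂=1  J−j₁+j₂=0  j₁+j₂+J+1=5
(j₁±m₁, j₂±m₂, J±M) = (4,0,0,3,1,0)
P² = 72/5
sum k=0..0:
  [0] +1/6 = 1/6
S = 1/6
C² = P²·S² = 2/5 ; C = +0.632456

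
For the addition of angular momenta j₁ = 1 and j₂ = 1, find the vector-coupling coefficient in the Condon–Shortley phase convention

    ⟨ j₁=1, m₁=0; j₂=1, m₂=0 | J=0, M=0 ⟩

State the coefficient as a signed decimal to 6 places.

−√(1/3) = -0.577350

√[1·2!0!0!/3! · 1!1!1!1!0!0!] = √(1/3)
  +(−1)^1/∏(1,1,0,0,0,0)! = -1  (running -1)
⟨..|..⟩ = √(1/3)·(-1) = -0.577350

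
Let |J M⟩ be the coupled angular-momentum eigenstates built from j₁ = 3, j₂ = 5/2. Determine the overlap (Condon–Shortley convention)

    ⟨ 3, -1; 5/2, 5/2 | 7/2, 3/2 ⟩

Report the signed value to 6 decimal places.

+√(8/21) = +0.617213

√[8·2!4!3!/10! · 2!4!5!0!5!2!] = √(6144/7)
  +(−1)^2/∏(2,0,2,3,2,0)! = 1/48  (running 1/48)
⟨..|..⟩ = √(6144/7)·(1/48) = +0.617213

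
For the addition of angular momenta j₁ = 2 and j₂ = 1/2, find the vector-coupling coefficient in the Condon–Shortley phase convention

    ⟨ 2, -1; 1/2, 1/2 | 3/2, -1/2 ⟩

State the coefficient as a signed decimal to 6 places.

√[4·1!3!0!/5! · 1!3!1!0!1!2!] = √(12/5)
  +(−1)^1/∏(1,0,2,0,1,0)! = -1/2  (running -1/2)
⟨..|..⟩ = √(12/5)·(-1/2) = -0.774597

−√(3/5) = -0.774597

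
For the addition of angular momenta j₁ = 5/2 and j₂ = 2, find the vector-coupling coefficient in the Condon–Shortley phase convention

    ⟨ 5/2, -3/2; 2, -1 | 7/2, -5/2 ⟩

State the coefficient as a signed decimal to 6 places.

√[8·1!4!3!/9! · 1!4!1!3!1!6!] = √(2304/7)
  +(−1)^0/∏(0,1,4,1,0,2)! = 1/48  (running 1/48)
  +(−1)^1/∏(1,0,3,0,1,3)! = -1/36  (running -1/144)
⟨..|..⟩ = √(2304/7)·(-1/144) = -0.125988

-0.125988  (= −√(1/63))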